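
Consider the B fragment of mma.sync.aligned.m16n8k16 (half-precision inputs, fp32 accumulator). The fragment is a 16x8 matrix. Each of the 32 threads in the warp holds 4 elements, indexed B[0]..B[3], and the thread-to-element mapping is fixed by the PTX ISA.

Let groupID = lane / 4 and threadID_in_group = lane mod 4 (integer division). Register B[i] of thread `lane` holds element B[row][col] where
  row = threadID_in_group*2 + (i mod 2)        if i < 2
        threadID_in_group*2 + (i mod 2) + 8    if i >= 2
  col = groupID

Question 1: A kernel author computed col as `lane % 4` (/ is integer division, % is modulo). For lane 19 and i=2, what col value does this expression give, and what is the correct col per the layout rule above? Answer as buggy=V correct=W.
buggy=3 correct=4

`lane % 4`[19,2]=>3
lane 19: grp=4 (19/4), tig=3 (19%4)
i=2: r=3*2+0+8=14, c=grp=4
col: 3 vs 4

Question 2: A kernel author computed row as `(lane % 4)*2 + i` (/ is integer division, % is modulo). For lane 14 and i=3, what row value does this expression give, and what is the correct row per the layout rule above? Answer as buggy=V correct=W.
buggy=7 correct=13

`(lane % 4)*2 + i`[14,3]->7
lane 14: g=3 (14/4), t=2 (14%4)
i=3: r=2*2+1+8=13, c=g=3
row: 7 vs 13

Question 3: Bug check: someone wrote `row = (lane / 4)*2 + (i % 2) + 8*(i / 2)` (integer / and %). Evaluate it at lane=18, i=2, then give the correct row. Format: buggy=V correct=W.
`(lane / 4)*2 + (i % 2) + 8*(i / 2)`[18,2]→16
lane 18→18/4=4, 18 mod 4=2
i=2  r:2·2+0+8→12  c:4
row: 16 vs 12

buggy=16 correct=12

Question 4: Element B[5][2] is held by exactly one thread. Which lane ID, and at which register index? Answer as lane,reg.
c=2->g=2  r=5->rb=0,t=2,b0=1
L=2*4+2=10  i=0*2+1=1

10,1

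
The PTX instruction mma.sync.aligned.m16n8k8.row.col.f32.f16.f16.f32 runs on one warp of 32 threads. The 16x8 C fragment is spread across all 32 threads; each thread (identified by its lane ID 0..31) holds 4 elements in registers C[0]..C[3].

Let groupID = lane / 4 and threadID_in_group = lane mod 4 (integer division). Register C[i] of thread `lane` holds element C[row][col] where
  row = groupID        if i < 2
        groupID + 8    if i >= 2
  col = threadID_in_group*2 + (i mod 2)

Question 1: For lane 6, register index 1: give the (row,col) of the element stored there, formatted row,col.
6: gr=1,th=2
[1] (1+0,2*2+1) = (1,5)

1,5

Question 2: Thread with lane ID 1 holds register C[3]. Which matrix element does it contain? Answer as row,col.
8,3

lane 1->1/4=0, 1 mod 4=1
i=3  r:0+8->8  c:2·1+1->3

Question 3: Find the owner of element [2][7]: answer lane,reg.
r:2=>grp=2,rB=0  c:7=>tig=3,lo=1
L=2*4+3=11  i=0*2+1=1

11,1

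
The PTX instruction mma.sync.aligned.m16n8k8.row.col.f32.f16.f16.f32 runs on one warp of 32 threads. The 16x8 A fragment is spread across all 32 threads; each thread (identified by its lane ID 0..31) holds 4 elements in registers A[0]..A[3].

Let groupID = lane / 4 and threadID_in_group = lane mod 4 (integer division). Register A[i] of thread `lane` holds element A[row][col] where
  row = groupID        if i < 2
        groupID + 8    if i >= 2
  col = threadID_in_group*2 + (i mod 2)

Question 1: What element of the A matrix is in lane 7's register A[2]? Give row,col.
9,6

7: grp=1,tig=3
[2] (1+8,3*2+0) = (9,6)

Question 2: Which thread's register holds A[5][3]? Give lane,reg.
21,1

r=5⇒gr=5,Rb=0  c=3⇒th=1,odd=1
L=5*4+1=21  i=0*2+1=1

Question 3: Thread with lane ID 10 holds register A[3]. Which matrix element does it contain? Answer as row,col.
lane 10: grp=2 (10/4), tig=2 (10%4)
i=3: r=2+8=10, c=2*2+1=5

10,5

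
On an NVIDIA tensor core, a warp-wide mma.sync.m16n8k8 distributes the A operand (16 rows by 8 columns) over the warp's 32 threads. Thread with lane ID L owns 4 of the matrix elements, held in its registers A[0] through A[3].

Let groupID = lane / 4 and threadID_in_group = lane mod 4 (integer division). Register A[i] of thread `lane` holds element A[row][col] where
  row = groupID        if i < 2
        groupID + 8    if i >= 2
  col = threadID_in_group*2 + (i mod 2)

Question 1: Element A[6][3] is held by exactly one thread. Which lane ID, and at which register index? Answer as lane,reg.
r: 6->gid=6,r8=0  c: 3->tid=1,i&1=1
L=6*4+1=25  i=0*2+1=1

25,1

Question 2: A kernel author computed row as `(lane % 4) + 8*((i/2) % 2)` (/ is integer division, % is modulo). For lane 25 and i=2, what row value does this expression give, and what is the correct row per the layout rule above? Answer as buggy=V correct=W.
buggy=9 correct=14

`(lane % 4) + 8*((i/2) % 2)`[25,2]->9
L=25->gid=25>>2=6, tid=25&3=1
[2]->row 6+8=14  col 1·2+0=2
row: 9 vs 14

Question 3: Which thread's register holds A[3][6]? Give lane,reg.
15,0

r=3->g=3,rb=0  c=6->t=3,b0=0
L=3*4+3=15  i=0*2+0=0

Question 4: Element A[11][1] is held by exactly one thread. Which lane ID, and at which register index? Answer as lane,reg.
12,3

r: 11->gid=3,r8=1  c: 1->tid=0,i&1=1
L=3*4+0=12  i=1*2+1=3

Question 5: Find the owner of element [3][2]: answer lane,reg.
13,0

r=3->g=3,rb=0  c=2->t=1,b0=0
L=3*4+1=13  i=0*2+0=0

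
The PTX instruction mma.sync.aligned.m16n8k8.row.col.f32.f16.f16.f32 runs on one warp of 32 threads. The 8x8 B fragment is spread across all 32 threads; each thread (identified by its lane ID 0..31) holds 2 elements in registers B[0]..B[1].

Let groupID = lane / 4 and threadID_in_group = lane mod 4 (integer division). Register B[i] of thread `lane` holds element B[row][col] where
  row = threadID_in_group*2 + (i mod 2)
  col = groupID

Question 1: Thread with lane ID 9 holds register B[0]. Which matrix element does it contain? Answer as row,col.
lane 9: gr=2 (9/4), th=1 (9%4)
i=0: r=1*2+0=2, c=gr=2

2,2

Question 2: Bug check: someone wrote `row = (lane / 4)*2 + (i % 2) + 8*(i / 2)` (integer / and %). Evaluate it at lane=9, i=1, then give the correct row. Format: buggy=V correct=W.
buggy=5 correct=3

`(lane / 4)*2 + (i % 2) + 8*(i / 2)`[9,1]=>5
9: grp=2,tig=1
[1] (1*2+1,2) = (3,2)
row: 5 vs 3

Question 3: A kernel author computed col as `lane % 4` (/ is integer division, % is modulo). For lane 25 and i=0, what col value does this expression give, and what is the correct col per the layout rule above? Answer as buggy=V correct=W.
`lane % 4`[25,0]=>1
L=25=>grp=25>>2=6, tig=25&3=1
[0]=>row 1·2+0=2  col grp=6
col: 1 vs 6

buggy=1 correct=6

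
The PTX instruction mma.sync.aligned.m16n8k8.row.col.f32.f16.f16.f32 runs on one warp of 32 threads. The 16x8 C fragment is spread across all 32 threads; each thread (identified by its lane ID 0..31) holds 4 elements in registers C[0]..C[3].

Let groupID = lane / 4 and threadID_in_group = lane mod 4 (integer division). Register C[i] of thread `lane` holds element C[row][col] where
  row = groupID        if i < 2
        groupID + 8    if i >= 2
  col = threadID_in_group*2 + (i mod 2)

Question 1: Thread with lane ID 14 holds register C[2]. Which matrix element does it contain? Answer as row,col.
lane 14: gr=3 (14/4), th=2 (14%4)
i=2: r=3+8=11, c=2*2+0=4

11,4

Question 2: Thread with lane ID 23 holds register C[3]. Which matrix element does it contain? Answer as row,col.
lane 23: G=5 (23/4), T=3 (23%4)
i=3: r=5+8=13, c=3*2+1=7

13,7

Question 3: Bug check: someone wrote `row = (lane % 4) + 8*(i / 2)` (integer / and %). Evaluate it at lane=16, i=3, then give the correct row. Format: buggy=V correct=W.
`(lane % 4) + 8*(i / 2)`[16,3]=>8
lane 16: grp=4 (16/4), tig=0 (16%4)
i=3: r=4+8=12, c=0*2+1=1
row: 8 vs 12

buggy=8 correct=12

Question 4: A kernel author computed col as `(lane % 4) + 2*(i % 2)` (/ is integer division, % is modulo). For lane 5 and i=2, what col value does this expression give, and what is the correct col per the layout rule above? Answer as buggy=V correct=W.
`(lane % 4) + 2*(i % 2)`[5,2]->1
lane 5: gid=1 (5/4), tid=1 (5%4)
i=2: r=1+8=9, c=1*2+0=2
col: 1 vs 2

buggy=1 correct=2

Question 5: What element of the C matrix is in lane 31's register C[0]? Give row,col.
lane 31: gid=7 (31/4), tid=3 (31%4)
i=0: r=7+0=7, c=3*2+0=6

7,6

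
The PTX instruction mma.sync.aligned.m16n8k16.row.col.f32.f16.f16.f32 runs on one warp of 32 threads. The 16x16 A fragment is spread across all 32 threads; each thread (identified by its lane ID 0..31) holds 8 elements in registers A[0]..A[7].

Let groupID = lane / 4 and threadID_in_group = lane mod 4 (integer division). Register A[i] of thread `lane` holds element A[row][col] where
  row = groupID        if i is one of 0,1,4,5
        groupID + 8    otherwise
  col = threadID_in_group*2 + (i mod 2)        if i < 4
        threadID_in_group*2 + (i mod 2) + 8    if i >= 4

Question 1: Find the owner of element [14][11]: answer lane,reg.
r=14->g=6,rb=1  c=11->cb=1,t=1,b0=1
L=6*4+1=25  i=1*4+1*2+1=7

25,7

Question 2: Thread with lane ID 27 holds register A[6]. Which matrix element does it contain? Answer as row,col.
14,14

lane 27→27/4=6, 27 mod 4=3
i=6  r:6+8→14  c:2·3+0+8→14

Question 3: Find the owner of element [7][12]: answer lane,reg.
30,4

r:7=>grp=7,rB=0  c:12=>cB=1,tig=2,lo=0
L=7*4+2=30  i=1*4+0*2+0=4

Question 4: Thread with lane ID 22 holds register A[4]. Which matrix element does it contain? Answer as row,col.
22: g=5,t=2
[4] (5+0,2*2+0+8) = (5,12)

5,12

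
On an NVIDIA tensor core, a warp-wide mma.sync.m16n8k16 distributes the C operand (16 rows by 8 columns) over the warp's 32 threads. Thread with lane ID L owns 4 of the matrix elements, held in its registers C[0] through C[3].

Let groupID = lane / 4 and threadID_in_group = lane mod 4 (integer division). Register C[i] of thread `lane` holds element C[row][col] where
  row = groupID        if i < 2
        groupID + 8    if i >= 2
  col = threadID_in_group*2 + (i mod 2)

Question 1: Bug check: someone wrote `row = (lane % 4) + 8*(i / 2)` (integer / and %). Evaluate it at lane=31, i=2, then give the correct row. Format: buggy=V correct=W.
buggy=11 correct=15

`(lane % 4) + 8*(i / 2)`[31,2]->11
lane 31->31/4=7, 31 mod 4=3
i=2  r:7+8->15  c:2·3+0->6
row: 11 vs 15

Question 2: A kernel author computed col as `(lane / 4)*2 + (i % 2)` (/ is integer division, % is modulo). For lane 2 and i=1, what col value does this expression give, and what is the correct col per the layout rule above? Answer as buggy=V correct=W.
`(lane / 4)*2 + (i % 2)`[2,1]→1
2: G=0,T=2
[1] (0+0,2*2+1) = (0,5)
col: 1 vs 5

buggy=1 correct=5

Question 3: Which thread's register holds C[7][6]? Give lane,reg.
31,0

r=7⇒gr=7,Rb=0  c=6⇒th=3,odd=0
L=7*4+3=31  i=0*2+0=0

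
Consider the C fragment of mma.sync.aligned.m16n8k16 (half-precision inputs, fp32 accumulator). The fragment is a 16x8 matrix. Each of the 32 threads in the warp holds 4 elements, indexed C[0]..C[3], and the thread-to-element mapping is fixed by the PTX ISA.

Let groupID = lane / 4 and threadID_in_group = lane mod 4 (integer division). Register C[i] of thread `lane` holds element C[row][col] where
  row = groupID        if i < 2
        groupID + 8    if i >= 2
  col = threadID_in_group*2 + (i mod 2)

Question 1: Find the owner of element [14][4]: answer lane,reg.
26,2

r: 14->gid=6,r8=1  c: 4->tid=2,i&1=0
L=6*4+2=26  i=1*2+0=2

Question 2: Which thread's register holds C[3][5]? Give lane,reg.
r=3⇒gr=3,Rb=0  c=5⇒th=2,odd=1
L=3*4+2=14  i=0*2+1=1

14,1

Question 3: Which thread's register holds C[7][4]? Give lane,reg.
r=7→G=7,rhi=0  c=4→T=2,p=0
L=7*4+2=30  i=0*2+0=0

30,0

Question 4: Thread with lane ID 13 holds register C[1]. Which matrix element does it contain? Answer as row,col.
3,3

13: gid=3,tid=1
[1] (3+0,1*2+1) = (3,3)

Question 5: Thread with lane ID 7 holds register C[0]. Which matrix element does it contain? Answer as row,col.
1,6

7: G=1,T=3
[0] (1+0,3*2+0) = (1,6)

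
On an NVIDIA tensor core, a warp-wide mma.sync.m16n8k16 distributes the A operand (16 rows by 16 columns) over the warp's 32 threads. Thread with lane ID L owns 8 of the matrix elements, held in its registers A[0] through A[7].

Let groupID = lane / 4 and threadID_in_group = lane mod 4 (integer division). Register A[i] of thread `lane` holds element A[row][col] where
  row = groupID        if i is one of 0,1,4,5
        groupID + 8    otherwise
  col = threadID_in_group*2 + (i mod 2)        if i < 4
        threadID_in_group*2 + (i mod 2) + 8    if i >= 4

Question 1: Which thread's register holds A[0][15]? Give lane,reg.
r=0→G=0,rhi=0  c=15→chi=1,T=3,p=1
L=0*4+3=3  i=1*4+0*2+1=5

3,5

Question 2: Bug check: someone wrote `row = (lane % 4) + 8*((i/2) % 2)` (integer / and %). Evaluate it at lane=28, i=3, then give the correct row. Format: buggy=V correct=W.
`(lane % 4) + 8*((i/2) % 2)`[28,3]->8
28: g=7,t=0
[3] (7+8,0*2+1+0) = (15,1)
row: 8 vs 15

buggy=8 correct=15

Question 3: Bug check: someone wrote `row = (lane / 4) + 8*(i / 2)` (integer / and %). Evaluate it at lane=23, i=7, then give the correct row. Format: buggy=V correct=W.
buggy=29 correct=13

`(lane / 4) + 8*(i / 2)`[23,7]⇒29
lane 23⇒23/4=5, 23 mod 4=3
i=7  r:5+8⇒13  c:2·3+1+8⇒15
row: 29 vs 13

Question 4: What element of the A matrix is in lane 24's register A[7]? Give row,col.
lane 24: gr=6 (24/4), th=0 (24%4)
i=7: r=6+8=14, c=0*2+1+8=9

14,9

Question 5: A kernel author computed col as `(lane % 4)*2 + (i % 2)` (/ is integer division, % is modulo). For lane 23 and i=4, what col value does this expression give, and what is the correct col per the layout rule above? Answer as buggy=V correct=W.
buggy=6 correct=14

`(lane % 4)*2 + (i % 2)`[23,4]->6
lane 23->23/4=5, 23 mod 4=3
i=4  r:5+0->5  c:2·3+0+8->14
col: 6 vs 14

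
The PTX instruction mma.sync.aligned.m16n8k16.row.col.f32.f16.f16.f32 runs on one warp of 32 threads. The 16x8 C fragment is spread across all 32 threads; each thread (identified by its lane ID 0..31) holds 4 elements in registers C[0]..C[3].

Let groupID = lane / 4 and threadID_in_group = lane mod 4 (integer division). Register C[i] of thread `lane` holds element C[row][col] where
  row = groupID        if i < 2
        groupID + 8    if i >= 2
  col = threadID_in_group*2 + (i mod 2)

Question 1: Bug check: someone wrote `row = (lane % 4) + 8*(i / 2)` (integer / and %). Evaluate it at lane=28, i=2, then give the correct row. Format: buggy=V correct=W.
buggy=8 correct=15

`(lane % 4) + 8*(i / 2)`[28,2]⇒8
L=28⇒gr=28>>2=7, th=28&3=0
[2]⇒row 7+8=15  col 0·2+0=0
row: 8 vs 15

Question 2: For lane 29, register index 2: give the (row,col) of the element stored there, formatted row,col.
29: gid=7,tid=1
[2] (7+8,1*2+0) = (15,2)

15,2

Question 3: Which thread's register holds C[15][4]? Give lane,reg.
30,2

r:15=>grp=7,rB=1  c:4=>tig=2,lo=0
L=7*4+2=30  i=1*2+0=2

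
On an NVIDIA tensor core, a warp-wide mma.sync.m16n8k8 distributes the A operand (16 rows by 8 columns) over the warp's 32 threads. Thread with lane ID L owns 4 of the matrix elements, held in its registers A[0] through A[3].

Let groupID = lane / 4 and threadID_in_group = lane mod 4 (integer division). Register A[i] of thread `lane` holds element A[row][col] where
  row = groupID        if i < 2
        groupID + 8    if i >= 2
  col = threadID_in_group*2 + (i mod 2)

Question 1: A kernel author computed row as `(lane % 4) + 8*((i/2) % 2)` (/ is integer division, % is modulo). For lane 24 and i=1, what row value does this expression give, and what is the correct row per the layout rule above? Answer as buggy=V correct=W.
`(lane % 4) + 8*((i/2) % 2)`[24,1]=>0
24: grp=6,tig=0
[1] (6+0,0*2+1) = (6,1)
row: 0 vs 6

buggy=0 correct=6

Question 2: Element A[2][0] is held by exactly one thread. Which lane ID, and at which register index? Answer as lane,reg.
r=2→G=2,rhi=0  c=0→T=0,p=0
L=2*4+0=8  i=0*2+0=0

8,0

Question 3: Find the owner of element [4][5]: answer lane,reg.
18,1

r:4=>grp=4,rB=0  c:5=>tig=2,lo=1
L=4*4+2=18  i=0*2+1=1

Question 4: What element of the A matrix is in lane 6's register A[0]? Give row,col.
1,4

lane 6: grp=1 (6/4), tig=2 (6%4)
i=0: r=1+0=1, c=2*2+0=4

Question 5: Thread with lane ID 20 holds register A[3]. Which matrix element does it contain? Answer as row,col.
20: gr=5,th=0
[3] (5+8,0*2+1) = (13,1)

13,1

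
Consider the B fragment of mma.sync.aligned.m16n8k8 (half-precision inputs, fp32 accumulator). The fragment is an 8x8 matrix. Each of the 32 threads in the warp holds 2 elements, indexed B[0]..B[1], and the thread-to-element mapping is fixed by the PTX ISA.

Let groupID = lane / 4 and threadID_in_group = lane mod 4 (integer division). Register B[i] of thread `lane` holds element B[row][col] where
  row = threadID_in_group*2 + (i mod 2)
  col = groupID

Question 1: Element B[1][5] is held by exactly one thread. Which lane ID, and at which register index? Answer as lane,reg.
20,1

c=5->g=5  r=1->t=0,b0=1
L=5*4+0=20  i=1=1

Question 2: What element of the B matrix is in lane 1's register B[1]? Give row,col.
3,0

lane 1->1/4=0, 1 mod 4=1
i=1  r:2·1+1->3  c:0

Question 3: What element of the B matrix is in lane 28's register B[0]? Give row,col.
lane 28: g=7 (28/4), t=0 (28%4)
i=0: r=0*2+0=0, c=g=7

0,7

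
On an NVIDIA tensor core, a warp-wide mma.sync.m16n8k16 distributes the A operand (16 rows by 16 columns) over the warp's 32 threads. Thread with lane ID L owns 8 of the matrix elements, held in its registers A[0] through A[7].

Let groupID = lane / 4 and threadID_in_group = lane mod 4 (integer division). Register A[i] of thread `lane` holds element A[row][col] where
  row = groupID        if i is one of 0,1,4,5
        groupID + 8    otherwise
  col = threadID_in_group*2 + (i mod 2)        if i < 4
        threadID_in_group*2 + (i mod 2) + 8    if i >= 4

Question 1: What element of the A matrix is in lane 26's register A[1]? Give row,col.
lane 26: G=6 (26/4), T=2 (26%4)
i=1: r=6+0=6, c=2*2+1+0=5

6,5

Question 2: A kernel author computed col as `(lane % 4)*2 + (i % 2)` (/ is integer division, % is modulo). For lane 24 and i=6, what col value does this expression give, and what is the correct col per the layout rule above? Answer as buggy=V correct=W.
`(lane % 4)*2 + (i % 2)`[24,6]->0
24: g=6,t=0
[6] (6+8,0*2+0+8) = (14,8)
col: 0 vs 8

buggy=0 correct=8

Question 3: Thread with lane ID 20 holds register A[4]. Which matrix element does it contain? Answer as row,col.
5,8

20: g=5,t=0
[4] (5+0,0*2+0+8) = (5,8)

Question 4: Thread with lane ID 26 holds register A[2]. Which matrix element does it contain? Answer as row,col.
L=26->g=26>>2=6, t=26&3=2
[2]->row 6+8=14  col 2·2+0+0=4

14,4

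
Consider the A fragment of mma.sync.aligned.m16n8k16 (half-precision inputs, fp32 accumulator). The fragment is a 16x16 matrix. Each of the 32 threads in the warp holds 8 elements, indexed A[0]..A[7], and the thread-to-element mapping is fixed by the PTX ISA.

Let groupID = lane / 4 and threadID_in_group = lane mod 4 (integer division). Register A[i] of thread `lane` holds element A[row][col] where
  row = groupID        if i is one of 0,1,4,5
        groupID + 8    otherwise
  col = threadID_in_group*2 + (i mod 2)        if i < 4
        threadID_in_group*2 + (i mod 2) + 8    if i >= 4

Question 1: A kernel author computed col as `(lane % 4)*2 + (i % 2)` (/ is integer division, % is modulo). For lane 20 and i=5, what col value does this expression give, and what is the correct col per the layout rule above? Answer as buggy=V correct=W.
buggy=1 correct=9

`(lane % 4)*2 + (i % 2)`[20,5]=>1
lane 20=>20/4=5, 20 mod 4=0
i=5  r:5+0=>5  c:2·0+1+8=>9
col: 1 vs 9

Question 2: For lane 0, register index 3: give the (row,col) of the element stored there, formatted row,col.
8,1

lane 0->0/4=0, 0 mod 4=0
i=3  r:0+8->8  c:2·0+1+0->1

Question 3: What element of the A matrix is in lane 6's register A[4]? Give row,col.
1,12

lane 6: gr=1 (6/4), th=2 (6%4)
i=4: r=1+0=1, c=2*2+0+8=12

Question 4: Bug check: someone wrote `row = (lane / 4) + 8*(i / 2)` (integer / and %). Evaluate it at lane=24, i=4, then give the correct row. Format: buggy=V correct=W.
`(lane / 4) + 8*(i / 2)`[24,4]->22
L=24->g=24>>2=6, t=24&3=0
[4]->row 6+0=6  col 0·2+0+8=8
row: 22 vs 6

buggy=22 correct=6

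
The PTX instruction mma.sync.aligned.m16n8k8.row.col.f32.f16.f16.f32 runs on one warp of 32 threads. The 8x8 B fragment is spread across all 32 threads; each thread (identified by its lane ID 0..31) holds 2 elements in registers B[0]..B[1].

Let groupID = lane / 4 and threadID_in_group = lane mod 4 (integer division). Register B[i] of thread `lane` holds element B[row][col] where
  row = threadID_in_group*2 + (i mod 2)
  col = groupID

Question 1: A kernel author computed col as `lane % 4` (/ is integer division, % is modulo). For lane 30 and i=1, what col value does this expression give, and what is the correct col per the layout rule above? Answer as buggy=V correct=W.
buggy=2 correct=7

`lane % 4`[30,1]=>2
lane 30: grp=7 (30/4), tig=2 (30%4)
i=1: r=2*2+1=5, c=grp=7
col: 2 vs 7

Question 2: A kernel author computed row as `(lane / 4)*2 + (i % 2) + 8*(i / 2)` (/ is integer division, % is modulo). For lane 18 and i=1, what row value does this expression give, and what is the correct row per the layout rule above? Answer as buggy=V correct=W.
`(lane / 4)*2 + (i % 2) + 8*(i / 2)`[18,1]=>9
lane 18=>18/4=4, 18 mod 4=2
i=1  r:2·2+1=>5  c:4
row: 9 vs 5

buggy=9 correct=5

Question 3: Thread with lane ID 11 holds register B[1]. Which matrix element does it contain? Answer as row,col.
lane 11=>11/4=2, 11 mod 4=3
i=1  r:2·3+1=>7  c:2

7,2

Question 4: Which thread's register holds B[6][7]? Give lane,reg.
31,0

c: 7->gid=7  r: 6->tid=3,i&1=0
L=7*4+3=31  i=0=0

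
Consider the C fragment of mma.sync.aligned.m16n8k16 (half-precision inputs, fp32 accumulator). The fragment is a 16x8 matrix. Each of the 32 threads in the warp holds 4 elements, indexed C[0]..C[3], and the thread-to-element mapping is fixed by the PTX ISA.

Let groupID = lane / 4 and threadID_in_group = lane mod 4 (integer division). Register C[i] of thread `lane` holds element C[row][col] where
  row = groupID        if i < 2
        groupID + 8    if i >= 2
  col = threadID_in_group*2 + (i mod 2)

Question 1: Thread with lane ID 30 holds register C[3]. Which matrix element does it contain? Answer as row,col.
15,5

30: g=7,t=2
[3] (7+8,2*2+1) = (15,5)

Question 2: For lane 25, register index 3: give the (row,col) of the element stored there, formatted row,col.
14,3

lane 25: gr=6 (25/4), th=1 (25%4)
i=3: r=6+8=14, c=1*2+1=3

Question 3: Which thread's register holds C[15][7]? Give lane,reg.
31,3

r: 15->gid=7,r8=1  c: 7->tid=3,i&1=1
L=7*4+3=31  i=1*2+1=3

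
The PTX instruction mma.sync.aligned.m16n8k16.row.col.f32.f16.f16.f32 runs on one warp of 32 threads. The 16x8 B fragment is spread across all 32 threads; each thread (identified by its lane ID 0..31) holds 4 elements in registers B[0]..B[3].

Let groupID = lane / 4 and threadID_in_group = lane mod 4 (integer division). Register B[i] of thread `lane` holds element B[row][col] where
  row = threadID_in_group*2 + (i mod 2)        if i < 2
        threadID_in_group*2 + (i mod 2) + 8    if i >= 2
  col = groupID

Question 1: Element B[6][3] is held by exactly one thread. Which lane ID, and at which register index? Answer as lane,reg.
15,0

c=3⇒gr=3  r=6⇒Rb=0,th=3,odd=0
L=3*4+3=15  i=0*2+0=0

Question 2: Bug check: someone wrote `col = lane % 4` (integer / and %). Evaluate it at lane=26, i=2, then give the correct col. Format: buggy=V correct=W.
buggy=2 correct=6

`lane % 4`[26,2]=>2
L=26=>grp=26>>2=6, tig=26&3=2
[2]=>row 2·2+0+8=12  col grp=6
col: 2 vs 6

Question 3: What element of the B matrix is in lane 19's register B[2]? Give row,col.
14,4

lane 19->19/4=4, 19 mod 4=3
i=2  r:2·3+0+8->14  c:4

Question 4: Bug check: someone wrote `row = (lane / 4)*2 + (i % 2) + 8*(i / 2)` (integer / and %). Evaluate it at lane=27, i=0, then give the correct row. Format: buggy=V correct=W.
`(lane / 4)*2 + (i % 2) + 8*(i / 2)`[27,0]→12
27: G=6,T=3
[0] (3*2+0+0,6) = (6,6)
row: 12 vs 6

buggy=12 correct=6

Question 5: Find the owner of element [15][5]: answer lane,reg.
23,3

c=5→G=5  r=15→rhi=1,T=3,p=1
L=5*4+3=23  i=1*2+1=3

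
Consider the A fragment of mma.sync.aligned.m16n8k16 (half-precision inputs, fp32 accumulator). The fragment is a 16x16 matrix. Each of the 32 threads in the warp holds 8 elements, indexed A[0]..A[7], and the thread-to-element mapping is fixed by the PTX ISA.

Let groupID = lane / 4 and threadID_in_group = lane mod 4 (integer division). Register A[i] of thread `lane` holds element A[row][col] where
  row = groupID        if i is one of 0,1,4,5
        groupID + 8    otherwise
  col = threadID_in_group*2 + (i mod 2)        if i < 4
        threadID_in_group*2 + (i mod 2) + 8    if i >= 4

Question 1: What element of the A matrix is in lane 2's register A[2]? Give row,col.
8,4

2: gid=0,tid=2
[2] (0+8,2*2+0+0) = (8,4)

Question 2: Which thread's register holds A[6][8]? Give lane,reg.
24,4

r=6->g=6,rb=0  c=8->cb=1,t=0,b0=0
L=6*4+0=24  i=1*4+0*2+0=4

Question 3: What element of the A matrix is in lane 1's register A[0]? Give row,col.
lane 1->1/4=0, 1 mod 4=1
i=0  r:0+0->0  c:2·1+0+0->2

0,2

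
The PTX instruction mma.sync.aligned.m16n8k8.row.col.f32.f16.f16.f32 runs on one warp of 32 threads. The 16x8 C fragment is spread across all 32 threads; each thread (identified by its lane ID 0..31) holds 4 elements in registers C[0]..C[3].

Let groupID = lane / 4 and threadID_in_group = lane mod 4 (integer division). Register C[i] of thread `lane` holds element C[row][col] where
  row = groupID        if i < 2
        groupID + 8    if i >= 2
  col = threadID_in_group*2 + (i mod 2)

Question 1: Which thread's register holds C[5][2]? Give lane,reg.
21,0

r=5→G=5,rhi=0  c=2→T=1,p=0
L=5*4+1=21  i=0*2+0=0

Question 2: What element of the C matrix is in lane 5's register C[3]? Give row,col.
5: gr=1,th=1
[3] (1+8,1*2+1) = (9,3)

9,3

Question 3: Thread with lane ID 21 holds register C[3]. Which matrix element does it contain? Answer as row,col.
21: gr=5,th=1
[3] (5+8,1*2+1) = (13,3)

13,3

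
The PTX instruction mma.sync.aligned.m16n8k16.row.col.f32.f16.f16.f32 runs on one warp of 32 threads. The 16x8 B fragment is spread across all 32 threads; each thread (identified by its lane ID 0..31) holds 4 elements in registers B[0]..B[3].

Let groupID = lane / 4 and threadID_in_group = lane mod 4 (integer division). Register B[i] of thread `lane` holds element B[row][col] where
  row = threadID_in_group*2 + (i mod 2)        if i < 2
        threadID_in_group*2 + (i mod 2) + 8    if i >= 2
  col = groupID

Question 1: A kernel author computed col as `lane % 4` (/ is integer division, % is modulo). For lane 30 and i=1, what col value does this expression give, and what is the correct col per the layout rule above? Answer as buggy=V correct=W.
buggy=2 correct=7

`lane % 4`[30,1]⇒2
lane 30⇒30/4=7, 30 mod 4=2
i=1  r:2·2+1+0⇒5  c:7
col: 2 vs 7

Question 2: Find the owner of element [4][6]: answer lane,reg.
26,0

c=6→G=6  r=4→rhi=0,T=2,p=0
L=6*4+2=26  i=0*2+0=0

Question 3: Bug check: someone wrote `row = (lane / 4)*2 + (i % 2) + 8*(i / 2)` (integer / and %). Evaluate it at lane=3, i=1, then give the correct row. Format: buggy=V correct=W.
`(lane / 4)*2 + (i % 2) + 8*(i / 2)`[3,1]→1
L=3→G=3>>2=0, T=3&3=3
[1]→row 3·2+1+0=7  col G=0
row: 1 vs 7

buggy=1 correct=7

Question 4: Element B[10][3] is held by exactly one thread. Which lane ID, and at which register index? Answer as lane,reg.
13,2

c=3→G=3  r=10→rhi=1,T=1,p=0
L=3*4+1=13  i=1*2+0=2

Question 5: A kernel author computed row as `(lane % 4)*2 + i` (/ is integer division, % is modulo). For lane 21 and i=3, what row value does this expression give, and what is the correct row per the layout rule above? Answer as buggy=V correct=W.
buggy=5 correct=11

`(lane % 4)*2 + i`[21,3]⇒5
lane 21: gr=5 (21/4), th=1 (21%4)
i=3: r=1*2+1+8=11, c=gr=5
row: 5 vs 11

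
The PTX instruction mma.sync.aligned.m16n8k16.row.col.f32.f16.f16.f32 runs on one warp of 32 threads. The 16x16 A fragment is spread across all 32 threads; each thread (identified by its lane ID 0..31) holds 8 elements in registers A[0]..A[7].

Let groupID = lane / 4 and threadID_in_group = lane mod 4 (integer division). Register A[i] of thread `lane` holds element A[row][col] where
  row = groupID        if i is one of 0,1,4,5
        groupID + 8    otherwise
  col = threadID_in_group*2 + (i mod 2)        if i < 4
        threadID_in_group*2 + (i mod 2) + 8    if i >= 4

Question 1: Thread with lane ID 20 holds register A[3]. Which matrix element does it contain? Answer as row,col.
20: grp=5,tig=0
[3] (5+8,0*2+1+0) = (13,1)

13,1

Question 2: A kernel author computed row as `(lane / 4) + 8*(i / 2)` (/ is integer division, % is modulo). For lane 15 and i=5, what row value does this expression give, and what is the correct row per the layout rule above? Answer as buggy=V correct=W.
`(lane / 4) + 8*(i / 2)`[15,5]->19
lane 15: g=3 (15/4), t=3 (15%4)
i=5: r=3+0=3, c=3*2+1+8=15
row: 19 vs 3

buggy=19 correct=3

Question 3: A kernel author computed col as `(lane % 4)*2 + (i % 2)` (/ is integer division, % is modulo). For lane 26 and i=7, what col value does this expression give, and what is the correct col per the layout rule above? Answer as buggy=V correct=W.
buggy=5 correct=13

`(lane % 4)*2 + (i % 2)`[26,7]→5
26: G=6,T=2
[7] (6+8,2*2+1+8) = (14,13)
col: 5 vs 13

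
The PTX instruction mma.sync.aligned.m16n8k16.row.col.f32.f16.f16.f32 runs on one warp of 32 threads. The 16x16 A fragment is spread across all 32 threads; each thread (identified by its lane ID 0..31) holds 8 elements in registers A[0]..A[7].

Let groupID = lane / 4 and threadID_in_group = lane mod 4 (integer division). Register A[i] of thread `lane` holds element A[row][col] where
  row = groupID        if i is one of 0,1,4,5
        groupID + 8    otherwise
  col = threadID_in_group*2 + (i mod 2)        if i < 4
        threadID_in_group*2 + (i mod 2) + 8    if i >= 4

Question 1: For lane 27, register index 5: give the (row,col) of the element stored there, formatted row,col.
6,15

L=27→G=27>>2=6, T=27&3=3
[5]→row 6+0=6  col 3·2+1+8=15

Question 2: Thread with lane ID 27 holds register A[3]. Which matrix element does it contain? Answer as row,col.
27: gid=6,tid=3
[3] (6+8,3*2+1+0) = (14,7)

14,7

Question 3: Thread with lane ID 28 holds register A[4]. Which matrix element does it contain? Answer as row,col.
7,8

28: gid=7,tid=0
[4] (7+0,0*2+0+8) = (7,8)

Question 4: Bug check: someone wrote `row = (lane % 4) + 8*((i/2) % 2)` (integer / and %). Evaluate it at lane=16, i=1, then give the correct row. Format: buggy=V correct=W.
buggy=0 correct=4

`(lane % 4) + 8*((i/2) % 2)`[16,1]->0
lane 16->16/4=4, 16 mod 4=0
i=1  r:4+0->4  c:2·0+1+0->1
row: 0 vs 4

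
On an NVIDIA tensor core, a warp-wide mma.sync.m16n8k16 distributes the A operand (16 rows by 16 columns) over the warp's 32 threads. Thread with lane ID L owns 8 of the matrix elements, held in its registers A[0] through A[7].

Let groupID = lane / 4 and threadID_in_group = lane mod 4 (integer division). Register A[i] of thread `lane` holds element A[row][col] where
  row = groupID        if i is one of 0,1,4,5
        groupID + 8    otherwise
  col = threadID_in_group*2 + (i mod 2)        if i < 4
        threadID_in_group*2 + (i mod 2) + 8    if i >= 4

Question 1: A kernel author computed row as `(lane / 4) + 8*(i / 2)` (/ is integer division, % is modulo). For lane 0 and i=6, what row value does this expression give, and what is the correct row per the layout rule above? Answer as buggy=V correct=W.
`(lane / 4) + 8*(i / 2)`[0,6]=>24
lane 0: grp=0 (0/4), tig=0 (0%4)
i=6: r=0+8=8, c=0*2+0+8=8
row: 24 vs 8

buggy=24 correct=8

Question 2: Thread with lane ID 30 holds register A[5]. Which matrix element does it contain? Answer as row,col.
L=30->gid=30>>2=7, tid=30&3=2
[5]->row 7+0=7  col 2·2+1+8=13

7,13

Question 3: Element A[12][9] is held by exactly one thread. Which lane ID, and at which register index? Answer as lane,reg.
16,7

r=12⇒gr=4,Rb=1  c=9⇒Cb=1,th=0,odd=1
L=4*4+0=16  i=1*4+1*2+1=7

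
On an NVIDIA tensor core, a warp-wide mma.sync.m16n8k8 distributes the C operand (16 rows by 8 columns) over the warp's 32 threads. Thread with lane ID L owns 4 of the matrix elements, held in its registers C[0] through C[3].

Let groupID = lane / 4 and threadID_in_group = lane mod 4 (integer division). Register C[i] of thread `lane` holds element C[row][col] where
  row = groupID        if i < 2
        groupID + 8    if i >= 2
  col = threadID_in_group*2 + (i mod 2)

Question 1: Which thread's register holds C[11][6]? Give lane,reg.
15,2

r:11=>grp=3,rB=1  c:6=>tig=3,lo=0
L=3*4+3=15  i=1*2+0=2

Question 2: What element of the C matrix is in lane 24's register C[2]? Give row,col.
24: g=6,t=0
[2] (6+8,0*2+0) = (14,0)

14,0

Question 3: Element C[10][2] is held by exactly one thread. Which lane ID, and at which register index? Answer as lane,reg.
r=10⇒gr=2,Rb=1  c=2⇒th=1,odd=0
L=2*4+1=9  i=1*2+0=2

9,2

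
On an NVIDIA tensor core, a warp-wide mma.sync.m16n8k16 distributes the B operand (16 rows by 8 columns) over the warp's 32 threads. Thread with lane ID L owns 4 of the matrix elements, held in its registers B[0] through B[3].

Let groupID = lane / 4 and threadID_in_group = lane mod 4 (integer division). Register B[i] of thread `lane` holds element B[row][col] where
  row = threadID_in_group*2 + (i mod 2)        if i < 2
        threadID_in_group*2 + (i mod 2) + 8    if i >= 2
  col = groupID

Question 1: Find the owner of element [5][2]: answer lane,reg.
c:2=>grp=2  r:5=>rB=0,tig=2,lo=1
L=2*4+2=10  i=0*2+1=1

10,1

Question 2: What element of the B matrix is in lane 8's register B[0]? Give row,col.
0,2

8: gid=2,tid=0
[0] (0*2+0+0,2) = (0,2)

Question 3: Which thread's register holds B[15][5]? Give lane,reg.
23,3

c=5→G=5  r=15→rhi=1,T=3,p=1
L=5*4+3=23  i=1*2+1=3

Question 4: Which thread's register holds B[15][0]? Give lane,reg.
3,3

c=0->g=0  r=15->rb=1,t=3,b0=1
L=0*4+3=3  i=1*2+1=3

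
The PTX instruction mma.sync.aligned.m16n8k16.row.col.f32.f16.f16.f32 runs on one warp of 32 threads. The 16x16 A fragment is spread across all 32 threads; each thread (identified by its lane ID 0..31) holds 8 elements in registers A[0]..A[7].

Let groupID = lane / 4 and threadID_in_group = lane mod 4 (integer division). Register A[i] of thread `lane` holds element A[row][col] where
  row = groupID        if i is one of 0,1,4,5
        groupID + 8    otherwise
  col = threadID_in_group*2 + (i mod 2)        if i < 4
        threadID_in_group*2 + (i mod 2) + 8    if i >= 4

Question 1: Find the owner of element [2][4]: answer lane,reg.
r: 2->gid=2,r8=0  c: 4->c8=0,tid=2,i&1=0
L=2*4+2=10  i=0*4+0*2+0=0

10,0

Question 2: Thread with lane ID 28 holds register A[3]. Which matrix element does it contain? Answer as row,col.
L=28->g=28>>2=7, t=28&3=0
[3]->row 7+8=15  col 0·2+1+0=1

15,1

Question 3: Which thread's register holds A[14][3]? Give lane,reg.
25,3

r=14⇒gr=6,Rb=1  c=3⇒Cb=0,th=1,odd=1
L=6*4+1=25  i=0*4+1*2+1=3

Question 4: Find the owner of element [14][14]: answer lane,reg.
r:14=>grp=6,rB=1  c:14=>cB=1,tig=3,lo=0
L=6*4+3=27  i=1*4+1*2+0=6

27,6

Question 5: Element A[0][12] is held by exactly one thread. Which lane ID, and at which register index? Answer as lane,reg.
2,4

r:0=>grp=0,rB=0  c:12=>cB=1,tig=2,lo=0
L=0*4+2=2  i=1*4+0*2+0=4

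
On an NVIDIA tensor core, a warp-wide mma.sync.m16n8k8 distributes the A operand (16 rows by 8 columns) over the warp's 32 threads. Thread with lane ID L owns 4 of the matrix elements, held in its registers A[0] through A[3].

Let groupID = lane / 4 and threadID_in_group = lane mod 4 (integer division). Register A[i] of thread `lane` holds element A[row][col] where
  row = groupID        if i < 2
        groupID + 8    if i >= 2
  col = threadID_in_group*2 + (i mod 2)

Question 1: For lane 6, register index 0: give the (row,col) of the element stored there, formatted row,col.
1,4

lane 6->6/4=1, 6 mod 4=2
i=0  r:1+0->1  c:2·2+0->4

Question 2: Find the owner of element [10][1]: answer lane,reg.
r=10→G=2,rhi=1  c=1→T=0,p=1
L=2*4+0=8  i=1*2+1=3

8,3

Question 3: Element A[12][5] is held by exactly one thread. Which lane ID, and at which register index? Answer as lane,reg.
r=12->g=4,rb=1  c=5->t=2,b0=1
L=4*4+2=18  i=1*2+1=3

18,3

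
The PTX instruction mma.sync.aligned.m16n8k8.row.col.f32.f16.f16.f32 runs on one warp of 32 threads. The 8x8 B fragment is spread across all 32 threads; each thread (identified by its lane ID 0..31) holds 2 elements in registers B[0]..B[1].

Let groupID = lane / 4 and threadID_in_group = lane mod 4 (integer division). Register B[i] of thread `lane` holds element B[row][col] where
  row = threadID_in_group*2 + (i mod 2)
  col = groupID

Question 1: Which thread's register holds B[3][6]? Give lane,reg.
25,1

c:6=>grp=6  r:3=>tig=1,lo=1
L=6*4+1=25  i=1=1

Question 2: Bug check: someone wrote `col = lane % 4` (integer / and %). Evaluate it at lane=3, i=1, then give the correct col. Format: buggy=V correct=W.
`lane % 4`[3,1]->3
3: g=0,t=3
[1] (3*2+1,0) = (7,0)
col: 3 vs 0

buggy=3 correct=0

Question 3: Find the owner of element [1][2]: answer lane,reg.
8,1

c=2->g=2  r=1->t=0,b0=1
L=2*4+0=8  i=1=1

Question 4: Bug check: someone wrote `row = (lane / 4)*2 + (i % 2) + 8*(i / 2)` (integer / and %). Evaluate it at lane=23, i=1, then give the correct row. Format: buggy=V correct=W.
`(lane / 4)*2 + (i % 2) + 8*(i / 2)`[23,1]→11
lane 23→23/4=5, 23 mod 4=3
i=1  r:2·3+1→7  c:5
row: 11 vs 7

buggy=11 correct=7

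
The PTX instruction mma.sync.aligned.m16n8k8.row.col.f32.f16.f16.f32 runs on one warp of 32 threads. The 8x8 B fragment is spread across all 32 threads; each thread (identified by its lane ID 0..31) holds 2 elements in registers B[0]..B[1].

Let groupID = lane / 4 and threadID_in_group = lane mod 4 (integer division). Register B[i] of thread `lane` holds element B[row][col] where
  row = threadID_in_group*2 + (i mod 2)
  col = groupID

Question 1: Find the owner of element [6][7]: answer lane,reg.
31,0

c: 7->gid=7  r: 6->tid=3,i&1=0
L=7*4+3=31  i=0=0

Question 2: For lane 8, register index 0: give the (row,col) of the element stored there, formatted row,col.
0,2

L=8→G=8>>2=2, T=8&3=0
[0]→row 0·2+0=0  col G=2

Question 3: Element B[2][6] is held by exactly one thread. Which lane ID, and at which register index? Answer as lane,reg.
25,0

c=6->g=6  r=2->t=1,b0=0
L=6*4+1=25  i=0=0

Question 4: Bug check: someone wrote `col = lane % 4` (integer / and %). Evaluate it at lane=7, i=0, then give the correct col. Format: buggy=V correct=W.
`lane % 4`[7,0]=>3
lane 7=>7/4=1, 7 mod 4=3
i=0  r:2·3+0=>6  c:1
col: 3 vs 1

buggy=3 correct=1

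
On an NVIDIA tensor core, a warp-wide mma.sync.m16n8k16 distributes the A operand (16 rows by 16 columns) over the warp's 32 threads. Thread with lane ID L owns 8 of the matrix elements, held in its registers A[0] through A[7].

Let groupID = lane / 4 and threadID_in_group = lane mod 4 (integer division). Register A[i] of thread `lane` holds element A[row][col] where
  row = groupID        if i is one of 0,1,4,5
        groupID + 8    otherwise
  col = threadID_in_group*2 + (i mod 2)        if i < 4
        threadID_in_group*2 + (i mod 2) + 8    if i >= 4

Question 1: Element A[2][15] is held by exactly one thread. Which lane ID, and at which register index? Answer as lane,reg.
r=2⇒gr=2,Rb=0  c=15⇒Cb=1,th=3,odd=1
L=2*4+3=11  i=1*4+0*2+1=5

11,5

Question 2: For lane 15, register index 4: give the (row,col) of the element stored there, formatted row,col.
3,14

lane 15: G=3 (15/4), T=3 (15%4)
i=4: r=3+0=3, c=3*2+0+8=14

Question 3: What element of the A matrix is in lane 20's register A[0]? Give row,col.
5,0

lane 20: grp=5 (20/4), tig=0 (20%4)
i=0: r=5+0=5, c=0*2+0+0=0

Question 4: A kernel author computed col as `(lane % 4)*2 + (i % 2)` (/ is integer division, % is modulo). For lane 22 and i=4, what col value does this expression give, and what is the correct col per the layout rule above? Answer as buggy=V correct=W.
`(lane % 4)*2 + (i % 2)`[22,4]=>4
22: grp=5,tig=2
[4] (5+0,2*2+0+8) = (5,12)
col: 4 vs 12

buggy=4 correct=12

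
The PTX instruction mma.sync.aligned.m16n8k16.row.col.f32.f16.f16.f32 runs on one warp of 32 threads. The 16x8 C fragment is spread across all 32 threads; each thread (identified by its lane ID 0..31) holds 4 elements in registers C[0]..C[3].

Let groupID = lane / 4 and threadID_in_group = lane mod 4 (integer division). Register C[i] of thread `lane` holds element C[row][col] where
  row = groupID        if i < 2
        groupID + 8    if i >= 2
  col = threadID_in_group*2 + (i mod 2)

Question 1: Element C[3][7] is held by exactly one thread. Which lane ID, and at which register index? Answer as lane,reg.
r=3→G=3,rhi=0  c=7→T=3,p=1
L=3*4+3=15  i=0*2+1=1

15,1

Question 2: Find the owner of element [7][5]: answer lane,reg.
30,1

r: 7->gid=7,r8=0  c: 5->tid=2,i&1=1
L=7*4+2=30  i=0*2+1=1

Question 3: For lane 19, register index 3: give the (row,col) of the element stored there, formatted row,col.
12,7

L=19⇒gr=19>>2=4, th=19&3=3
[3]⇒row 4+8=12  col 3·2+1=7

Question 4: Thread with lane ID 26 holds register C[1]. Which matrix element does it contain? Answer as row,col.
6,5

lane 26=>26/4=6, 26 mod 4=2
i=1  r:6+0=>6  c:2·2+1=>5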